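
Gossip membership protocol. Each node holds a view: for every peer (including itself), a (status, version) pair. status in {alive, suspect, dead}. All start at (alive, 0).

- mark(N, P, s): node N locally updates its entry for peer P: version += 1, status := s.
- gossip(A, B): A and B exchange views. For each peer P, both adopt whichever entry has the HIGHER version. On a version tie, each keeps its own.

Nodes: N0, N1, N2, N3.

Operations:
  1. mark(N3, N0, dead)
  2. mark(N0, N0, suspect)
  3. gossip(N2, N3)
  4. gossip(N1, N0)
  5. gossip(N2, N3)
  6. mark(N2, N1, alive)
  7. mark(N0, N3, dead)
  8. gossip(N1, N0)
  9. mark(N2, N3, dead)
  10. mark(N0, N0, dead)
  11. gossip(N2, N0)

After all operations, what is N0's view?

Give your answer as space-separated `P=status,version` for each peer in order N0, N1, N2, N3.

Answer: N0=dead,2 N1=alive,1 N2=alive,0 N3=dead,1

Derivation:
Op 1: N3 marks N0=dead -> (dead,v1)
Op 2: N0 marks N0=suspect -> (suspect,v1)
Op 3: gossip N2<->N3 -> N2.N0=(dead,v1) N2.N1=(alive,v0) N2.N2=(alive,v0) N2.N3=(alive,v0) | N3.N0=(dead,v1) N3.N1=(alive,v0) N3.N2=(alive,v0) N3.N3=(alive,v0)
Op 4: gossip N1<->N0 -> N1.N0=(suspect,v1) N1.N1=(alive,v0) N1.N2=(alive,v0) N1.N3=(alive,v0) | N0.N0=(suspect,v1) N0.N1=(alive,v0) N0.N2=(alive,v0) N0.N3=(alive,v0)
Op 5: gossip N2<->N3 -> N2.N0=(dead,v1) N2.N1=(alive,v0) N2.N2=(alive,v0) N2.N3=(alive,v0) | N3.N0=(dead,v1) N3.N1=(alive,v0) N3.N2=(alive,v0) N3.N3=(alive,v0)
Op 6: N2 marks N1=alive -> (alive,v1)
Op 7: N0 marks N3=dead -> (dead,v1)
Op 8: gossip N1<->N0 -> N1.N0=(suspect,v1) N1.N1=(alive,v0) N1.N2=(alive,v0) N1.N3=(dead,v1) | N0.N0=(suspect,v1) N0.N1=(alive,v0) N0.N2=(alive,v0) N0.N3=(dead,v1)
Op 9: N2 marks N3=dead -> (dead,v1)
Op 10: N0 marks N0=dead -> (dead,v2)
Op 11: gossip N2<->N0 -> N2.N0=(dead,v2) N2.N1=(alive,v1) N2.N2=(alive,v0) N2.N3=(dead,v1) | N0.N0=(dead,v2) N0.N1=(alive,v1) N0.N2=(alive,v0) N0.N3=(dead,v1)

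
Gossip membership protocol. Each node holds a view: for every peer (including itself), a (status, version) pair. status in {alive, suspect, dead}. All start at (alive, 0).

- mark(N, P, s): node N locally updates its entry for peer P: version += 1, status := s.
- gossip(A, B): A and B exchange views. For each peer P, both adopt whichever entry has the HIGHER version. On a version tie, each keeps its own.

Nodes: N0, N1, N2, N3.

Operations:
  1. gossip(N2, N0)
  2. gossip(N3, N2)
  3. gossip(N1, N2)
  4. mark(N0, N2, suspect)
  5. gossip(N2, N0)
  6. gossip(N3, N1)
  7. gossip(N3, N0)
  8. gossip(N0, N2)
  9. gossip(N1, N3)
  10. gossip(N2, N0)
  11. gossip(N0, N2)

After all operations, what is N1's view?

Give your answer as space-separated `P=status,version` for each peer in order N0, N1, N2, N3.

Answer: N0=alive,0 N1=alive,0 N2=suspect,1 N3=alive,0

Derivation:
Op 1: gossip N2<->N0 -> N2.N0=(alive,v0) N2.N1=(alive,v0) N2.N2=(alive,v0) N2.N3=(alive,v0) | N0.N0=(alive,v0) N0.N1=(alive,v0) N0.N2=(alive,v0) N0.N3=(alive,v0)
Op 2: gossip N3<->N2 -> N3.N0=(alive,v0) N3.N1=(alive,v0) N3.N2=(alive,v0) N3.N3=(alive,v0) | N2.N0=(alive,v0) N2.N1=(alive,v0) N2.N2=(alive,v0) N2.N3=(alive,v0)
Op 3: gossip N1<->N2 -> N1.N0=(alive,v0) N1.N1=(alive,v0) N1.N2=(alive,v0) N1.N3=(alive,v0) | N2.N0=(alive,v0) N2.N1=(alive,v0) N2.N2=(alive,v0) N2.N3=(alive,v0)
Op 4: N0 marks N2=suspect -> (suspect,v1)
Op 5: gossip N2<->N0 -> N2.N0=(alive,v0) N2.N1=(alive,v0) N2.N2=(suspect,v1) N2.N3=(alive,v0) | N0.N0=(alive,v0) N0.N1=(alive,v0) N0.N2=(suspect,v1) N0.N3=(alive,v0)
Op 6: gossip N3<->N1 -> N3.N0=(alive,v0) N3.N1=(alive,v0) N3.N2=(alive,v0) N3.N3=(alive,v0) | N1.N0=(alive,v0) N1.N1=(alive,v0) N1.N2=(alive,v0) N1.N3=(alive,v0)
Op 7: gossip N3<->N0 -> N3.N0=(alive,v0) N3.N1=(alive,v0) N3.N2=(suspect,v1) N3.N3=(alive,v0) | N0.N0=(alive,v0) N0.N1=(alive,v0) N0.N2=(suspect,v1) N0.N3=(alive,v0)
Op 8: gossip N0<->N2 -> N0.N0=(alive,v0) N0.N1=(alive,v0) N0.N2=(suspect,v1) N0.N3=(alive,v0) | N2.N0=(alive,v0) N2.N1=(alive,v0) N2.N2=(suspect,v1) N2.N3=(alive,v0)
Op 9: gossip N1<->N3 -> N1.N0=(alive,v0) N1.N1=(alive,v0) N1.N2=(suspect,v1) N1.N3=(alive,v0) | N3.N0=(alive,v0) N3.N1=(alive,v0) N3.N2=(suspect,v1) N3.N3=(alive,v0)
Op 10: gossip N2<->N0 -> N2.N0=(alive,v0) N2.N1=(alive,v0) N2.N2=(suspect,v1) N2.N3=(alive,v0) | N0.N0=(alive,v0) N0.N1=(alive,v0) N0.N2=(suspect,v1) N0.N3=(alive,v0)
Op 11: gossip N0<->N2 -> N0.N0=(alive,v0) N0.N1=(alive,v0) N0.N2=(suspect,v1) N0.N3=(alive,v0) | N2.N0=(alive,v0) N2.N1=(alive,v0) N2.N2=(suspect,v1) N2.N3=(alive,v0)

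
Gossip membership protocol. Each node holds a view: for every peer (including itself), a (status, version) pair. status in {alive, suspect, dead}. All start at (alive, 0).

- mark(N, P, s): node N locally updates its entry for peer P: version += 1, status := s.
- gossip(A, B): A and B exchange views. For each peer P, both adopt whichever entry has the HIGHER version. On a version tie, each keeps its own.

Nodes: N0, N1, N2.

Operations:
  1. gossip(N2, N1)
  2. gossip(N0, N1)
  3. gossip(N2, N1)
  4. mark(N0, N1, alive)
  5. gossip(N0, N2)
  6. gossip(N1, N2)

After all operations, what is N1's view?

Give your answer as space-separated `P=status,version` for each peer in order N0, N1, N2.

Answer: N0=alive,0 N1=alive,1 N2=alive,0

Derivation:
Op 1: gossip N2<->N1 -> N2.N0=(alive,v0) N2.N1=(alive,v0) N2.N2=(alive,v0) | N1.N0=(alive,v0) N1.N1=(alive,v0) N1.N2=(alive,v0)
Op 2: gossip N0<->N1 -> N0.N0=(alive,v0) N0.N1=(alive,v0) N0.N2=(alive,v0) | N1.N0=(alive,v0) N1.N1=(alive,v0) N1.N2=(alive,v0)
Op 3: gossip N2<->N1 -> N2.N0=(alive,v0) N2.N1=(alive,v0) N2.N2=(alive,v0) | N1.N0=(alive,v0) N1.N1=(alive,v0) N1.N2=(alive,v0)
Op 4: N0 marks N1=alive -> (alive,v1)
Op 5: gossip N0<->N2 -> N0.N0=(alive,v0) N0.N1=(alive,v1) N0.N2=(alive,v0) | N2.N0=(alive,v0) N2.N1=(alive,v1) N2.N2=(alive,v0)
Op 6: gossip N1<->N2 -> N1.N0=(alive,v0) N1.N1=(alive,v1) N1.N2=(alive,v0) | N2.N0=(alive,v0) N2.N1=(alive,v1) N2.N2=(alive,v0)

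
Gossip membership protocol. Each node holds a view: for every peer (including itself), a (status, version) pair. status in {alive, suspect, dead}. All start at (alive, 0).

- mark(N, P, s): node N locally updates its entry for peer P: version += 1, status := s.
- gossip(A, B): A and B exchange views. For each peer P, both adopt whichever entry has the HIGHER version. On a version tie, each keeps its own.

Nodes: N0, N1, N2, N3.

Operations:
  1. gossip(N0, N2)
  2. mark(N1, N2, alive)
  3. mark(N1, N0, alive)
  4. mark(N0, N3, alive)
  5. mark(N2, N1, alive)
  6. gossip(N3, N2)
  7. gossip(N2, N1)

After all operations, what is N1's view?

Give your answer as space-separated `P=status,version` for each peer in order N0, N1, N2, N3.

Answer: N0=alive,1 N1=alive,1 N2=alive,1 N3=alive,0

Derivation:
Op 1: gossip N0<->N2 -> N0.N0=(alive,v0) N0.N1=(alive,v0) N0.N2=(alive,v0) N0.N3=(alive,v0) | N2.N0=(alive,v0) N2.N1=(alive,v0) N2.N2=(alive,v0) N2.N3=(alive,v0)
Op 2: N1 marks N2=alive -> (alive,v1)
Op 3: N1 marks N0=alive -> (alive,v1)
Op 4: N0 marks N3=alive -> (alive,v1)
Op 5: N2 marks N1=alive -> (alive,v1)
Op 6: gossip N3<->N2 -> N3.N0=(alive,v0) N3.N1=(alive,v1) N3.N2=(alive,v0) N3.N3=(alive,v0) | N2.N0=(alive,v0) N2.N1=(alive,v1) N2.N2=(alive,v0) N2.N3=(alive,v0)
Op 7: gossip N2<->N1 -> N2.N0=(alive,v1) N2.N1=(alive,v1) N2.N2=(alive,v1) N2.N3=(alive,v0) | N1.N0=(alive,v1) N1.N1=(alive,v1) N1.N2=(alive,v1) N1.N3=(alive,v0)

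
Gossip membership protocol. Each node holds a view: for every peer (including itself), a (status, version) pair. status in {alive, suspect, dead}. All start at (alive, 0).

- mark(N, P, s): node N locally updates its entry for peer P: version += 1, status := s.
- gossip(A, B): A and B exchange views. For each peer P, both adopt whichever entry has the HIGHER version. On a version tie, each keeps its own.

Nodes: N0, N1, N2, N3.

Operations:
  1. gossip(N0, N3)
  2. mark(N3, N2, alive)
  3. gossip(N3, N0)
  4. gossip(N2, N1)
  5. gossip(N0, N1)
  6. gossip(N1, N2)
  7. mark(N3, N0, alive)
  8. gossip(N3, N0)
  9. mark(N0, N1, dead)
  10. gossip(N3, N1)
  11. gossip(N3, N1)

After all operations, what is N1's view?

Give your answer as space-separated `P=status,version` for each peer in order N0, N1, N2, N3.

Op 1: gossip N0<->N3 -> N0.N0=(alive,v0) N0.N1=(alive,v0) N0.N2=(alive,v0) N0.N3=(alive,v0) | N3.N0=(alive,v0) N3.N1=(alive,v0) N3.N2=(alive,v0) N3.N3=(alive,v0)
Op 2: N3 marks N2=alive -> (alive,v1)
Op 3: gossip N3<->N0 -> N3.N0=(alive,v0) N3.N1=(alive,v0) N3.N2=(alive,v1) N3.N3=(alive,v0) | N0.N0=(alive,v0) N0.N1=(alive,v0) N0.N2=(alive,v1) N0.N3=(alive,v0)
Op 4: gossip N2<->N1 -> N2.N0=(alive,v0) N2.N1=(alive,v0) N2.N2=(alive,v0) N2.N3=(alive,v0) | N1.N0=(alive,v0) N1.N1=(alive,v0) N1.N2=(alive,v0) N1.N3=(alive,v0)
Op 5: gossip N0<->N1 -> N0.N0=(alive,v0) N0.N1=(alive,v0) N0.N2=(alive,v1) N0.N3=(alive,v0) | N1.N0=(alive,v0) N1.N1=(alive,v0) N1.N2=(alive,v1) N1.N3=(alive,v0)
Op 6: gossip N1<->N2 -> N1.N0=(alive,v0) N1.N1=(alive,v0) N1.N2=(alive,v1) N1.N3=(alive,v0) | N2.N0=(alive,v0) N2.N1=(alive,v0) N2.N2=(alive,v1) N2.N3=(alive,v0)
Op 7: N3 marks N0=alive -> (alive,v1)
Op 8: gossip N3<->N0 -> N3.N0=(alive,v1) N3.N1=(alive,v0) N3.N2=(alive,v1) N3.N3=(alive,v0) | N0.N0=(alive,v1) N0.N1=(alive,v0) N0.N2=(alive,v1) N0.N3=(alive,v0)
Op 9: N0 marks N1=dead -> (dead,v1)
Op 10: gossip N3<->N1 -> N3.N0=(alive,v1) N3.N1=(alive,v0) N3.N2=(alive,v1) N3.N3=(alive,v0) | N1.N0=(alive,v1) N1.N1=(alive,v0) N1.N2=(alive,v1) N1.N3=(alive,v0)
Op 11: gossip N3<->N1 -> N3.N0=(alive,v1) N3.N1=(alive,v0) N3.N2=(alive,v1) N3.N3=(alive,v0) | N1.N0=(alive,v1) N1.N1=(alive,v0) N1.N2=(alive,v1) N1.N3=(alive,v0)

Answer: N0=alive,1 N1=alive,0 N2=alive,1 N3=alive,0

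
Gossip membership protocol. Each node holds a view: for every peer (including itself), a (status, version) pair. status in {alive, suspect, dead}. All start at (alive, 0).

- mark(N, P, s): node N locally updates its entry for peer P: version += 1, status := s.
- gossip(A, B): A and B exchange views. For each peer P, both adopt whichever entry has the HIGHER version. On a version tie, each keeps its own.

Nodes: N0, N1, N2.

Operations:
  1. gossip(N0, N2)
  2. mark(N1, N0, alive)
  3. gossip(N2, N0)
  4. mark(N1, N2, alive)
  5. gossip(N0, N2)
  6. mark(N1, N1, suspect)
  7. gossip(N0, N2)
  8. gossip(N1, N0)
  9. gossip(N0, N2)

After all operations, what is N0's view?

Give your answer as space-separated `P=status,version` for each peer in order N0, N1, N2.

Answer: N0=alive,1 N1=suspect,1 N2=alive,1

Derivation:
Op 1: gossip N0<->N2 -> N0.N0=(alive,v0) N0.N1=(alive,v0) N0.N2=(alive,v0) | N2.N0=(alive,v0) N2.N1=(alive,v0) N2.N2=(alive,v0)
Op 2: N1 marks N0=alive -> (alive,v1)
Op 3: gossip N2<->N0 -> N2.N0=(alive,v0) N2.N1=(alive,v0) N2.N2=(alive,v0) | N0.N0=(alive,v0) N0.N1=(alive,v0) N0.N2=(alive,v0)
Op 4: N1 marks N2=alive -> (alive,v1)
Op 5: gossip N0<->N2 -> N0.N0=(alive,v0) N0.N1=(alive,v0) N0.N2=(alive,v0) | N2.N0=(alive,v0) N2.N1=(alive,v0) N2.N2=(alive,v0)
Op 6: N1 marks N1=suspect -> (suspect,v1)
Op 7: gossip N0<->N2 -> N0.N0=(alive,v0) N0.N1=(alive,v0) N0.N2=(alive,v0) | N2.N0=(alive,v0) N2.N1=(alive,v0) N2.N2=(alive,v0)
Op 8: gossip N1<->N0 -> N1.N0=(alive,v1) N1.N1=(suspect,v1) N1.N2=(alive,v1) | N0.N0=(alive,v1) N0.N1=(suspect,v1) N0.N2=(alive,v1)
Op 9: gossip N0<->N2 -> N0.N0=(alive,v1) N0.N1=(suspect,v1) N0.N2=(alive,v1) | N2.N0=(alive,v1) N2.N1=(suspect,v1) N2.N2=(alive,v1)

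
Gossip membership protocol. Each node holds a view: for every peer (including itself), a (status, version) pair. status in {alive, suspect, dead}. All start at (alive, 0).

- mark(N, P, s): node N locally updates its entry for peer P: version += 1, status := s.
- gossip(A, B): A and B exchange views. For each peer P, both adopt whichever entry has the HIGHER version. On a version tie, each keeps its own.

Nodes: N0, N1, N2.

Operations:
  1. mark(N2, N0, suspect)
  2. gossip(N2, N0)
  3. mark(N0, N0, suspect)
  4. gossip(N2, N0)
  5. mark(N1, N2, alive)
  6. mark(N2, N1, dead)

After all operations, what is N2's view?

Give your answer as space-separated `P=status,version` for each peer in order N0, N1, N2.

Op 1: N2 marks N0=suspect -> (suspect,v1)
Op 2: gossip N2<->N0 -> N2.N0=(suspect,v1) N2.N1=(alive,v0) N2.N2=(alive,v0) | N0.N0=(suspect,v1) N0.N1=(alive,v0) N0.N2=(alive,v0)
Op 3: N0 marks N0=suspect -> (suspect,v2)
Op 4: gossip N2<->N0 -> N2.N0=(suspect,v2) N2.N1=(alive,v0) N2.N2=(alive,v0) | N0.N0=(suspect,v2) N0.N1=(alive,v0) N0.N2=(alive,v0)
Op 5: N1 marks N2=alive -> (alive,v1)
Op 6: N2 marks N1=dead -> (dead,v1)

Answer: N0=suspect,2 N1=dead,1 N2=alive,0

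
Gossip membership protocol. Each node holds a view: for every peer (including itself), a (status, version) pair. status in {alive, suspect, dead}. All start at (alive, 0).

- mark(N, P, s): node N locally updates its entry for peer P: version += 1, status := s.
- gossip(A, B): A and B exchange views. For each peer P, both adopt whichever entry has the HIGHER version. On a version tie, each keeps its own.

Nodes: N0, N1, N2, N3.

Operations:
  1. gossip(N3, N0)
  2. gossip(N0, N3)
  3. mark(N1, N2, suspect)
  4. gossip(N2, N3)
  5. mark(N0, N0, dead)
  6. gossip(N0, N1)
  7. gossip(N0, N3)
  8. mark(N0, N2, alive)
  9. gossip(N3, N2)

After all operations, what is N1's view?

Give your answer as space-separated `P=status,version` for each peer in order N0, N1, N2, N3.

Answer: N0=dead,1 N1=alive,0 N2=suspect,1 N3=alive,0

Derivation:
Op 1: gossip N3<->N0 -> N3.N0=(alive,v0) N3.N1=(alive,v0) N3.N2=(alive,v0) N3.N3=(alive,v0) | N0.N0=(alive,v0) N0.N1=(alive,v0) N0.N2=(alive,v0) N0.N3=(alive,v0)
Op 2: gossip N0<->N3 -> N0.N0=(alive,v0) N0.N1=(alive,v0) N0.N2=(alive,v0) N0.N3=(alive,v0) | N3.N0=(alive,v0) N3.N1=(alive,v0) N3.N2=(alive,v0) N3.N3=(alive,v0)
Op 3: N1 marks N2=suspect -> (suspect,v1)
Op 4: gossip N2<->N3 -> N2.N0=(alive,v0) N2.N1=(alive,v0) N2.N2=(alive,v0) N2.N3=(alive,v0) | N3.N0=(alive,v0) N3.N1=(alive,v0) N3.N2=(alive,v0) N3.N3=(alive,v0)
Op 5: N0 marks N0=dead -> (dead,v1)
Op 6: gossip N0<->N1 -> N0.N0=(dead,v1) N0.N1=(alive,v0) N0.N2=(suspect,v1) N0.N3=(alive,v0) | N1.N0=(dead,v1) N1.N1=(alive,v0) N1.N2=(suspect,v1) N1.N3=(alive,v0)
Op 7: gossip N0<->N3 -> N0.N0=(dead,v1) N0.N1=(alive,v0) N0.N2=(suspect,v1) N0.N3=(alive,v0) | N3.N0=(dead,v1) N3.N1=(alive,v0) N3.N2=(suspect,v1) N3.N3=(alive,v0)
Op 8: N0 marks N2=alive -> (alive,v2)
Op 9: gossip N3<->N2 -> N3.N0=(dead,v1) N3.N1=(alive,v0) N3.N2=(suspect,v1) N3.N3=(alive,v0) | N2.N0=(dead,v1) N2.N1=(alive,v0) N2.N2=(suspect,v1) N2.N3=(alive,v0)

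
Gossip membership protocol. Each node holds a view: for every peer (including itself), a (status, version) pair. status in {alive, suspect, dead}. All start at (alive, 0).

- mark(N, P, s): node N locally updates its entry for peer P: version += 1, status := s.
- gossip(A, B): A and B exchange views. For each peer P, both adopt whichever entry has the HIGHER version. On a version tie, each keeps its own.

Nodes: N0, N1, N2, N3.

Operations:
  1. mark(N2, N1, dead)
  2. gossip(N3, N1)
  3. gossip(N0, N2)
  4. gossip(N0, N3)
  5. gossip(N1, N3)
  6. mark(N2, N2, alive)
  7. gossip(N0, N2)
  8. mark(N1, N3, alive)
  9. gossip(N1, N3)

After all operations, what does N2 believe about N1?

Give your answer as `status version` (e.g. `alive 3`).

Op 1: N2 marks N1=dead -> (dead,v1)
Op 2: gossip N3<->N1 -> N3.N0=(alive,v0) N3.N1=(alive,v0) N3.N2=(alive,v0) N3.N3=(alive,v0) | N1.N0=(alive,v0) N1.N1=(alive,v0) N1.N2=(alive,v0) N1.N3=(alive,v0)
Op 3: gossip N0<->N2 -> N0.N0=(alive,v0) N0.N1=(dead,v1) N0.N2=(alive,v0) N0.N3=(alive,v0) | N2.N0=(alive,v0) N2.N1=(dead,v1) N2.N2=(alive,v0) N2.N3=(alive,v0)
Op 4: gossip N0<->N3 -> N0.N0=(alive,v0) N0.N1=(dead,v1) N0.N2=(alive,v0) N0.N3=(alive,v0) | N3.N0=(alive,v0) N3.N1=(dead,v1) N3.N2=(alive,v0) N3.N3=(alive,v0)
Op 5: gossip N1<->N3 -> N1.N0=(alive,v0) N1.N1=(dead,v1) N1.N2=(alive,v0) N1.N3=(alive,v0) | N3.N0=(alive,v0) N3.N1=(dead,v1) N3.N2=(alive,v0) N3.N3=(alive,v0)
Op 6: N2 marks N2=alive -> (alive,v1)
Op 7: gossip N0<->N2 -> N0.N0=(alive,v0) N0.N1=(dead,v1) N0.N2=(alive,v1) N0.N3=(alive,v0) | N2.N0=(alive,v0) N2.N1=(dead,v1) N2.N2=(alive,v1) N2.N3=(alive,v0)
Op 8: N1 marks N3=alive -> (alive,v1)
Op 9: gossip N1<->N3 -> N1.N0=(alive,v0) N1.N1=(dead,v1) N1.N2=(alive,v0) N1.N3=(alive,v1) | N3.N0=(alive,v0) N3.N1=(dead,v1) N3.N2=(alive,v0) N3.N3=(alive,v1)

Answer: dead 1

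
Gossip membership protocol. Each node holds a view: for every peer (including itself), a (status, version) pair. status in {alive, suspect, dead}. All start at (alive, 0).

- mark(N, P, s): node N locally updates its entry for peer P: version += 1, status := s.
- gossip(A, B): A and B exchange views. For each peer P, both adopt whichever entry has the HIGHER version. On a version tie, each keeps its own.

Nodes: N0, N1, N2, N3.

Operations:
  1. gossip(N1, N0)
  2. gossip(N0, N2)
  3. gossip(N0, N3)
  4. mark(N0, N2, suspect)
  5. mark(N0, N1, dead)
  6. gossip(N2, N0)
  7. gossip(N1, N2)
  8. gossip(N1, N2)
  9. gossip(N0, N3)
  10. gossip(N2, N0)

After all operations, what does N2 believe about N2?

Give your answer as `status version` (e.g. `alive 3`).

Answer: suspect 1

Derivation:
Op 1: gossip N1<->N0 -> N1.N0=(alive,v0) N1.N1=(alive,v0) N1.N2=(alive,v0) N1.N3=(alive,v0) | N0.N0=(alive,v0) N0.N1=(alive,v0) N0.N2=(alive,v0) N0.N3=(alive,v0)
Op 2: gossip N0<->N2 -> N0.N0=(alive,v0) N0.N1=(alive,v0) N0.N2=(alive,v0) N0.N3=(alive,v0) | N2.N0=(alive,v0) N2.N1=(alive,v0) N2.N2=(alive,v0) N2.N3=(alive,v0)
Op 3: gossip N0<->N3 -> N0.N0=(alive,v0) N0.N1=(alive,v0) N0.N2=(alive,v0) N0.N3=(alive,v0) | N3.N0=(alive,v0) N3.N1=(alive,v0) N3.N2=(alive,v0) N3.N3=(alive,v0)
Op 4: N0 marks N2=suspect -> (suspect,v1)
Op 5: N0 marks N1=dead -> (dead,v1)
Op 6: gossip N2<->N0 -> N2.N0=(alive,v0) N2.N1=(dead,v1) N2.N2=(suspect,v1) N2.N3=(alive,v0) | N0.N0=(alive,v0) N0.N1=(dead,v1) N0.N2=(suspect,v1) N0.N3=(alive,v0)
Op 7: gossip N1<->N2 -> N1.N0=(alive,v0) N1.N1=(dead,v1) N1.N2=(suspect,v1) N1.N3=(alive,v0) | N2.N0=(alive,v0) N2.N1=(dead,v1) N2.N2=(suspect,v1) N2.N3=(alive,v0)
Op 8: gossip N1<->N2 -> N1.N0=(alive,v0) N1.N1=(dead,v1) N1.N2=(suspect,v1) N1.N3=(alive,v0) | N2.N0=(alive,v0) N2.N1=(dead,v1) N2.N2=(suspect,v1) N2.N3=(alive,v0)
Op 9: gossip N0<->N3 -> N0.N0=(alive,v0) N0.N1=(dead,v1) N0.N2=(suspect,v1) N0.N3=(alive,v0) | N3.N0=(alive,v0) N3.N1=(dead,v1) N3.N2=(suspect,v1) N3.N3=(alive,v0)
Op 10: gossip N2<->N0 -> N2.N0=(alive,v0) N2.N1=(dead,v1) N2.N2=(suspect,v1) N2.N3=(alive,v0) | N0.N0=(alive,v0) N0.N1=(dead,v1) N0.N2=(suspect,v1) N0.N3=(alive,v0)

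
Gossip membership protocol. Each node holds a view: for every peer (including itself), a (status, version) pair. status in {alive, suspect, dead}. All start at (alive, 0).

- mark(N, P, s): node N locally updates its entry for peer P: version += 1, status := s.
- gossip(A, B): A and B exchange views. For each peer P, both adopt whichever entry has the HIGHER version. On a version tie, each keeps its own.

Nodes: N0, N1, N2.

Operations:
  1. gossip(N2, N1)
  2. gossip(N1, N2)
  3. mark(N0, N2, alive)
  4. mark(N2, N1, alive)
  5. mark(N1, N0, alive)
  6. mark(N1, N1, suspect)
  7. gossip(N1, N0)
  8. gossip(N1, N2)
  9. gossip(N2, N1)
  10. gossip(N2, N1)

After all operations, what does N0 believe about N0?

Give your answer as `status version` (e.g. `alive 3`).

Answer: alive 1

Derivation:
Op 1: gossip N2<->N1 -> N2.N0=(alive,v0) N2.N1=(alive,v0) N2.N2=(alive,v0) | N1.N0=(alive,v0) N1.N1=(alive,v0) N1.N2=(alive,v0)
Op 2: gossip N1<->N2 -> N1.N0=(alive,v0) N1.N1=(alive,v0) N1.N2=(alive,v0) | N2.N0=(alive,v0) N2.N1=(alive,v0) N2.N2=(alive,v0)
Op 3: N0 marks N2=alive -> (alive,v1)
Op 4: N2 marks N1=alive -> (alive,v1)
Op 5: N1 marks N0=alive -> (alive,v1)
Op 6: N1 marks N1=suspect -> (suspect,v1)
Op 7: gossip N1<->N0 -> N1.N0=(alive,v1) N1.N1=(suspect,v1) N1.N2=(alive,v1) | N0.N0=(alive,v1) N0.N1=(suspect,v1) N0.N2=(alive,v1)
Op 8: gossip N1<->N2 -> N1.N0=(alive,v1) N1.N1=(suspect,v1) N1.N2=(alive,v1) | N2.N0=(alive,v1) N2.N1=(alive,v1) N2.N2=(alive,v1)
Op 9: gossip N2<->N1 -> N2.N0=(alive,v1) N2.N1=(alive,v1) N2.N2=(alive,v1) | N1.N0=(alive,v1) N1.N1=(suspect,v1) N1.N2=(alive,v1)
Op 10: gossip N2<->N1 -> N2.N0=(alive,v1) N2.N1=(alive,v1) N2.N2=(alive,v1) | N1.N0=(alive,v1) N1.N1=(suspect,v1) N1.N2=(alive,v1)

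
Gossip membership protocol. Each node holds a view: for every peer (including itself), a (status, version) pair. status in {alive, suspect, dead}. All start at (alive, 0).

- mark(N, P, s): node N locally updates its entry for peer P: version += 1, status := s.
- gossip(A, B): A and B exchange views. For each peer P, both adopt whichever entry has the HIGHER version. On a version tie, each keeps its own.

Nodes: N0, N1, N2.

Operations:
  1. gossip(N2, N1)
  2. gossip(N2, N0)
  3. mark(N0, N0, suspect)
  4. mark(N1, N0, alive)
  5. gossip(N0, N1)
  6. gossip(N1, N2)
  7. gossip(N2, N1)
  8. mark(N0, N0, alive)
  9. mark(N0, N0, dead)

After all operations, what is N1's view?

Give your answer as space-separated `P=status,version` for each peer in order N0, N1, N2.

Answer: N0=alive,1 N1=alive,0 N2=alive,0

Derivation:
Op 1: gossip N2<->N1 -> N2.N0=(alive,v0) N2.N1=(alive,v0) N2.N2=(alive,v0) | N1.N0=(alive,v0) N1.N1=(alive,v0) N1.N2=(alive,v0)
Op 2: gossip N2<->N0 -> N2.N0=(alive,v0) N2.N1=(alive,v0) N2.N2=(alive,v0) | N0.N0=(alive,v0) N0.N1=(alive,v0) N0.N2=(alive,v0)
Op 3: N0 marks N0=suspect -> (suspect,v1)
Op 4: N1 marks N0=alive -> (alive,v1)
Op 5: gossip N0<->N1 -> N0.N0=(suspect,v1) N0.N1=(alive,v0) N0.N2=(alive,v0) | N1.N0=(alive,v1) N1.N1=(alive,v0) N1.N2=(alive,v0)
Op 6: gossip N1<->N2 -> N1.N0=(alive,v1) N1.N1=(alive,v0) N1.N2=(alive,v0) | N2.N0=(alive,v1) N2.N1=(alive,v0) N2.N2=(alive,v0)
Op 7: gossip N2<->N1 -> N2.N0=(alive,v1) N2.N1=(alive,v0) N2.N2=(alive,v0) | N1.N0=(alive,v1) N1.N1=(alive,v0) N1.N2=(alive,v0)
Op 8: N0 marks N0=alive -> (alive,v2)
Op 9: N0 marks N0=dead -> (dead,v3)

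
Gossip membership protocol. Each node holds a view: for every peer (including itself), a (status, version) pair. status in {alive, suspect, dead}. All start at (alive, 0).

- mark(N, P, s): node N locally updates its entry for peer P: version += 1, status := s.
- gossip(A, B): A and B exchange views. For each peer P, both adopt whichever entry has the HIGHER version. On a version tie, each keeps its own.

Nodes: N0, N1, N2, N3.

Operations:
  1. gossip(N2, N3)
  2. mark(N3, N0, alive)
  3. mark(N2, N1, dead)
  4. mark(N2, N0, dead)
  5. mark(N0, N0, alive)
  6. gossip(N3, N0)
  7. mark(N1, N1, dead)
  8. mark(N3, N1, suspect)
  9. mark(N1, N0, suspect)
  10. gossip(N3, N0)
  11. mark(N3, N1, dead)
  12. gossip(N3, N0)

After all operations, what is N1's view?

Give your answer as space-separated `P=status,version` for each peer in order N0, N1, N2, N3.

Op 1: gossip N2<->N3 -> N2.N0=(alive,v0) N2.N1=(alive,v0) N2.N2=(alive,v0) N2.N3=(alive,v0) | N3.N0=(alive,v0) N3.N1=(alive,v0) N3.N2=(alive,v0) N3.N3=(alive,v0)
Op 2: N3 marks N0=alive -> (alive,v1)
Op 3: N2 marks N1=dead -> (dead,v1)
Op 4: N2 marks N0=dead -> (dead,v1)
Op 5: N0 marks N0=alive -> (alive,v1)
Op 6: gossip N3<->N0 -> N3.N0=(alive,v1) N3.N1=(alive,v0) N3.N2=(alive,v0) N3.N3=(alive,v0) | N0.N0=(alive,v1) N0.N1=(alive,v0) N0.N2=(alive,v0) N0.N3=(alive,v0)
Op 7: N1 marks N1=dead -> (dead,v1)
Op 8: N3 marks N1=suspect -> (suspect,v1)
Op 9: N1 marks N0=suspect -> (suspect,v1)
Op 10: gossip N3<->N0 -> N3.N0=(alive,v1) N3.N1=(suspect,v1) N3.N2=(alive,v0) N3.N3=(alive,v0) | N0.N0=(alive,v1) N0.N1=(suspect,v1) N0.N2=(alive,v0) N0.N3=(alive,v0)
Op 11: N3 marks N1=dead -> (dead,v2)
Op 12: gossip N3<->N0 -> N3.N0=(alive,v1) N3.N1=(dead,v2) N3.N2=(alive,v0) N3.N3=(alive,v0) | N0.N0=(alive,v1) N0.N1=(dead,v2) N0.N2=(alive,v0) N0.N3=(alive,v0)

Answer: N0=suspect,1 N1=dead,1 N2=alive,0 N3=alive,0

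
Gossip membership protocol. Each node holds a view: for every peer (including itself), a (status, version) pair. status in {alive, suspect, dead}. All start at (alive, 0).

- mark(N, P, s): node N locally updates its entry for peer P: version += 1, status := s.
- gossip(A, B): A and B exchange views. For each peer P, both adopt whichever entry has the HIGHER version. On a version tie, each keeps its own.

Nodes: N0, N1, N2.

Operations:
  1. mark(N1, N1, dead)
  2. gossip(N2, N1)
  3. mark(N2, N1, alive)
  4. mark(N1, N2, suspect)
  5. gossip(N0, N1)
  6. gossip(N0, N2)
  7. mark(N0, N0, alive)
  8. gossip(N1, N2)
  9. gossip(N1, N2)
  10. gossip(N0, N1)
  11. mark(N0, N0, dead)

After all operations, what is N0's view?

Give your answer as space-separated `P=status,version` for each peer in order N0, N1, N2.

Answer: N0=dead,2 N1=alive,2 N2=suspect,1

Derivation:
Op 1: N1 marks N1=dead -> (dead,v1)
Op 2: gossip N2<->N1 -> N2.N0=(alive,v0) N2.N1=(dead,v1) N2.N2=(alive,v0) | N1.N0=(alive,v0) N1.N1=(dead,v1) N1.N2=(alive,v0)
Op 3: N2 marks N1=alive -> (alive,v2)
Op 4: N1 marks N2=suspect -> (suspect,v1)
Op 5: gossip N0<->N1 -> N0.N0=(alive,v0) N0.N1=(dead,v1) N0.N2=(suspect,v1) | N1.N0=(alive,v0) N1.N1=(dead,v1) N1.N2=(suspect,v1)
Op 6: gossip N0<->N2 -> N0.N0=(alive,v0) N0.N1=(alive,v2) N0.N2=(suspect,v1) | N2.N0=(alive,v0) N2.N1=(alive,v2) N2.N2=(suspect,v1)
Op 7: N0 marks N0=alive -> (alive,v1)
Op 8: gossip N1<->N2 -> N1.N0=(alive,v0) N1.N1=(alive,v2) N1.N2=(suspect,v1) | N2.N0=(alive,v0) N2.N1=(alive,v2) N2.N2=(suspect,v1)
Op 9: gossip N1<->N2 -> N1.N0=(alive,v0) N1.N1=(alive,v2) N1.N2=(suspect,v1) | N2.N0=(alive,v0) N2.N1=(alive,v2) N2.N2=(suspect,v1)
Op 10: gossip N0<->N1 -> N0.N0=(alive,v1) N0.N1=(alive,v2) N0.N2=(suspect,v1) | N1.N0=(alive,v1) N1.N1=(alive,v2) N1.N2=(suspect,v1)
Op 11: N0 marks N0=dead -> (dead,v2)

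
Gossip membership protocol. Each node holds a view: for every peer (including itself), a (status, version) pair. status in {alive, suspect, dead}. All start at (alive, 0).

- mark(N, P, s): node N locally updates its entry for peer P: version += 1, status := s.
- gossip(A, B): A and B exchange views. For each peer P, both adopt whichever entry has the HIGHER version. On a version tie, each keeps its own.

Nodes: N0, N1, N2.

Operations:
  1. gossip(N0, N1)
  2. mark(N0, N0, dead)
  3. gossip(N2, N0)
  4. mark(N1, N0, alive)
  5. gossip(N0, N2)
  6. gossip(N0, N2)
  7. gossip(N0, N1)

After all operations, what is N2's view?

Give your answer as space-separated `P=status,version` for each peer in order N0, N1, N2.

Op 1: gossip N0<->N1 -> N0.N0=(alive,v0) N0.N1=(alive,v0) N0.N2=(alive,v0) | N1.N0=(alive,v0) N1.N1=(alive,v0) N1.N2=(alive,v0)
Op 2: N0 marks N0=dead -> (dead,v1)
Op 3: gossip N2<->N0 -> N2.N0=(dead,v1) N2.N1=(alive,v0) N2.N2=(alive,v0) | N0.N0=(dead,v1) N0.N1=(alive,v0) N0.N2=(alive,v0)
Op 4: N1 marks N0=alive -> (alive,v1)
Op 5: gossip N0<->N2 -> N0.N0=(dead,v1) N0.N1=(alive,v0) N0.N2=(alive,v0) | N2.N0=(dead,v1) N2.N1=(alive,v0) N2.N2=(alive,v0)
Op 6: gossip N0<->N2 -> N0.N0=(dead,v1) N0.N1=(alive,v0) N0.N2=(alive,v0) | N2.N0=(dead,v1) N2.N1=(alive,v0) N2.N2=(alive,v0)
Op 7: gossip N0<->N1 -> N0.N0=(dead,v1) N0.N1=(alive,v0) N0.N2=(alive,v0) | N1.N0=(alive,v1) N1.N1=(alive,v0) N1.N2=(alive,v0)

Answer: N0=dead,1 N1=alive,0 N2=alive,0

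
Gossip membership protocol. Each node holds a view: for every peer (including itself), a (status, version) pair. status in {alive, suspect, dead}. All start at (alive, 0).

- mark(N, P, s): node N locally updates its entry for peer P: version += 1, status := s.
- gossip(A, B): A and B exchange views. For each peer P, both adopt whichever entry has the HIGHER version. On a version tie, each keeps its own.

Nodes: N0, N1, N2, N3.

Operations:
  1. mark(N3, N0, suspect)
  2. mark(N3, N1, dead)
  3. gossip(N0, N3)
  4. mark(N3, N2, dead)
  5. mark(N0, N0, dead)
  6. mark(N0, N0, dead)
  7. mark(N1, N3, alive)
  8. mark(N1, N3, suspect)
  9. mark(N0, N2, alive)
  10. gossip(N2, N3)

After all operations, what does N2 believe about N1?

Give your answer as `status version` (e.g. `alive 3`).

Op 1: N3 marks N0=suspect -> (suspect,v1)
Op 2: N3 marks N1=dead -> (dead,v1)
Op 3: gossip N0<->N3 -> N0.N0=(suspect,v1) N0.N1=(dead,v1) N0.N2=(alive,v0) N0.N3=(alive,v0) | N3.N0=(suspect,v1) N3.N1=(dead,v1) N3.N2=(alive,v0) N3.N3=(alive,v0)
Op 4: N3 marks N2=dead -> (dead,v1)
Op 5: N0 marks N0=dead -> (dead,v2)
Op 6: N0 marks N0=dead -> (dead,v3)
Op 7: N1 marks N3=alive -> (alive,v1)
Op 8: N1 marks N3=suspect -> (suspect,v2)
Op 9: N0 marks N2=alive -> (alive,v1)
Op 10: gossip N2<->N3 -> N2.N0=(suspect,v1) N2.N1=(dead,v1) N2.N2=(dead,v1) N2.N3=(alive,v0) | N3.N0=(suspect,v1) N3.N1=(dead,v1) N3.N2=(dead,v1) N3.N3=(alive,v0)

Answer: dead 1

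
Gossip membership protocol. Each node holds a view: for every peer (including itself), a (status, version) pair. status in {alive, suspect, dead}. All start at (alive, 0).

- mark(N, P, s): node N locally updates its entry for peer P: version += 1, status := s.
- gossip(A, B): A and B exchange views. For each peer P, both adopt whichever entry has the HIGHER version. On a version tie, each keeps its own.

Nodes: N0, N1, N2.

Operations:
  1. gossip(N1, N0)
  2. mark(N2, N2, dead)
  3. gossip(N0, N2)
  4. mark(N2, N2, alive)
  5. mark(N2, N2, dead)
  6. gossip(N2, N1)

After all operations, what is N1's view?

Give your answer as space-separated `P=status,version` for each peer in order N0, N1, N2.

Answer: N0=alive,0 N1=alive,0 N2=dead,3

Derivation:
Op 1: gossip N1<->N0 -> N1.N0=(alive,v0) N1.N1=(alive,v0) N1.N2=(alive,v0) | N0.N0=(alive,v0) N0.N1=(alive,v0) N0.N2=(alive,v0)
Op 2: N2 marks N2=dead -> (dead,v1)
Op 3: gossip N0<->N2 -> N0.N0=(alive,v0) N0.N1=(alive,v0) N0.N2=(dead,v1) | N2.N0=(alive,v0) N2.N1=(alive,v0) N2.N2=(dead,v1)
Op 4: N2 marks N2=alive -> (alive,v2)
Op 5: N2 marks N2=dead -> (dead,v3)
Op 6: gossip N2<->N1 -> N2.N0=(alive,v0) N2.N1=(alive,v0) N2.N2=(dead,v3) | N1.N0=(alive,v0) N1.N1=(alive,v0) N1.N2=(dead,v3)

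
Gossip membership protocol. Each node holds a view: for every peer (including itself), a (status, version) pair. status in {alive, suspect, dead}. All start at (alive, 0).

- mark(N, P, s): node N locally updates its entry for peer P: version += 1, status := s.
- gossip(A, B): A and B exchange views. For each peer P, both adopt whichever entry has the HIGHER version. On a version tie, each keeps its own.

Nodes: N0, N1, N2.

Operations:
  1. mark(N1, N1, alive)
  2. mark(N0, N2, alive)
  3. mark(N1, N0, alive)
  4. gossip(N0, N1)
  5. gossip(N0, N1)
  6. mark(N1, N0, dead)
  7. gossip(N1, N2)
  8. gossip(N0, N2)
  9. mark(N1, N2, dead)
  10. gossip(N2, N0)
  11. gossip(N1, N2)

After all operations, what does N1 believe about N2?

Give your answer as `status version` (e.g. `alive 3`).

Op 1: N1 marks N1=alive -> (alive,v1)
Op 2: N0 marks N2=alive -> (alive,v1)
Op 3: N1 marks N0=alive -> (alive,v1)
Op 4: gossip N0<->N1 -> N0.N0=(alive,v1) N0.N1=(alive,v1) N0.N2=(alive,v1) | N1.N0=(alive,v1) N1.N1=(alive,v1) N1.N2=(alive,v1)
Op 5: gossip N0<->N1 -> N0.N0=(alive,v1) N0.N1=(alive,v1) N0.N2=(alive,v1) | N1.N0=(alive,v1) N1.N1=(alive,v1) N1.N2=(alive,v1)
Op 6: N1 marks N0=dead -> (dead,v2)
Op 7: gossip N1<->N2 -> N1.N0=(dead,v2) N1.N1=(alive,v1) N1.N2=(alive,v1) | N2.N0=(dead,v2) N2.N1=(alive,v1) N2.N2=(alive,v1)
Op 8: gossip N0<->N2 -> N0.N0=(dead,v2) N0.N1=(alive,v1) N0.N2=(alive,v1) | N2.N0=(dead,v2) N2.N1=(alive,v1) N2.N2=(alive,v1)
Op 9: N1 marks N2=dead -> (dead,v2)
Op 10: gossip N2<->N0 -> N2.N0=(dead,v2) N2.N1=(alive,v1) N2.N2=(alive,v1) | N0.N0=(dead,v2) N0.N1=(alive,v1) N0.N2=(alive,v1)
Op 11: gossip N1<->N2 -> N1.N0=(dead,v2) N1.N1=(alive,v1) N1.N2=(dead,v2) | N2.N0=(dead,v2) N2.N1=(alive,v1) N2.N2=(dead,v2)

Answer: dead 2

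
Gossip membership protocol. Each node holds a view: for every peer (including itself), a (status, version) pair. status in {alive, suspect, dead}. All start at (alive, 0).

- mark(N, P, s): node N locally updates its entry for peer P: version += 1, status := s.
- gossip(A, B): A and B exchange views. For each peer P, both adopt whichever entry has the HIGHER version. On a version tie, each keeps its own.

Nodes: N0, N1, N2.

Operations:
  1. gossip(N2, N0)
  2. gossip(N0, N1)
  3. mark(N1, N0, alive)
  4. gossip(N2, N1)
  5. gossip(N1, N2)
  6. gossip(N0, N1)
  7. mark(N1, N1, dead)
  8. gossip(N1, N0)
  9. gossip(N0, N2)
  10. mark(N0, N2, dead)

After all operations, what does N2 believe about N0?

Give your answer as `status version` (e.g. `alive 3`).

Answer: alive 1

Derivation:
Op 1: gossip N2<->N0 -> N2.N0=(alive,v0) N2.N1=(alive,v0) N2.N2=(alive,v0) | N0.N0=(alive,v0) N0.N1=(alive,v0) N0.N2=(alive,v0)
Op 2: gossip N0<->N1 -> N0.N0=(alive,v0) N0.N1=(alive,v0) N0.N2=(alive,v0) | N1.N0=(alive,v0) N1.N1=(alive,v0) N1.N2=(alive,v0)
Op 3: N1 marks N0=alive -> (alive,v1)
Op 4: gossip N2<->N1 -> N2.N0=(alive,v1) N2.N1=(alive,v0) N2.N2=(alive,v0) | N1.N0=(alive,v1) N1.N1=(alive,v0) N1.N2=(alive,v0)
Op 5: gossip N1<->N2 -> N1.N0=(alive,v1) N1.N1=(alive,v0) N1.N2=(alive,v0) | N2.N0=(alive,v1) N2.N1=(alive,v0) N2.N2=(alive,v0)
Op 6: gossip N0<->N1 -> N0.N0=(alive,v1) N0.N1=(alive,v0) N0.N2=(alive,v0) | N1.N0=(alive,v1) N1.N1=(alive,v0) N1.N2=(alive,v0)
Op 7: N1 marks N1=dead -> (dead,v1)
Op 8: gossip N1<->N0 -> N1.N0=(alive,v1) N1.N1=(dead,v1) N1.N2=(alive,v0) | N0.N0=(alive,v1) N0.N1=(dead,v1) N0.N2=(alive,v0)
Op 9: gossip N0<->N2 -> N0.N0=(alive,v1) N0.N1=(dead,v1) N0.N2=(alive,v0) | N2.N0=(alive,v1) N2.N1=(dead,v1) N2.N2=(alive,v0)
Op 10: N0 marks N2=dead -> (dead,v1)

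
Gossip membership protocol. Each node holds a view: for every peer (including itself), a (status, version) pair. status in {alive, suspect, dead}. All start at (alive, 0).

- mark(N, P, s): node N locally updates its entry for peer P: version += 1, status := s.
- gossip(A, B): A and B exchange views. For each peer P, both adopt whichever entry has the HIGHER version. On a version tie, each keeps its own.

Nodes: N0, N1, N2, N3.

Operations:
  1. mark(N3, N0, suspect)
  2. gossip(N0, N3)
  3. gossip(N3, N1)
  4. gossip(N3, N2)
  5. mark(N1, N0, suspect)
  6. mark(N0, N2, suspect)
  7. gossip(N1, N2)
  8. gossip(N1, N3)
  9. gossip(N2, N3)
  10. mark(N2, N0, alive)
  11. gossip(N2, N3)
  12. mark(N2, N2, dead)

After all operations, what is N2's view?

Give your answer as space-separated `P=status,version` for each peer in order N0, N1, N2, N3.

Answer: N0=alive,3 N1=alive,0 N2=dead,1 N3=alive,0

Derivation:
Op 1: N3 marks N0=suspect -> (suspect,v1)
Op 2: gossip N0<->N3 -> N0.N0=(suspect,v1) N0.N1=(alive,v0) N0.N2=(alive,v0) N0.N3=(alive,v0) | N3.N0=(suspect,v1) N3.N1=(alive,v0) N3.N2=(alive,v0) N3.N3=(alive,v0)
Op 3: gossip N3<->N1 -> N3.N0=(suspect,v1) N3.N1=(alive,v0) N3.N2=(alive,v0) N3.N3=(alive,v0) | N1.N0=(suspect,v1) N1.N1=(alive,v0) N1.N2=(alive,v0) N1.N3=(alive,v0)
Op 4: gossip N3<->N2 -> N3.N0=(suspect,v1) N3.N1=(alive,v0) N3.N2=(alive,v0) N3.N3=(alive,v0) | N2.N0=(suspect,v1) N2.N1=(alive,v0) N2.N2=(alive,v0) N2.N3=(alive,v0)
Op 5: N1 marks N0=suspect -> (suspect,v2)
Op 6: N0 marks N2=suspect -> (suspect,v1)
Op 7: gossip N1<->N2 -> N1.N0=(suspect,v2) N1.N1=(alive,v0) N1.N2=(alive,v0) N1.N3=(alive,v0) | N2.N0=(suspect,v2) N2.N1=(alive,v0) N2.N2=(alive,v0) N2.N3=(alive,v0)
Op 8: gossip N1<->N3 -> N1.N0=(suspect,v2) N1.N1=(alive,v0) N1.N2=(alive,v0) N1.N3=(alive,v0) | N3.N0=(suspect,v2) N3.N1=(alive,v0) N3.N2=(alive,v0) N3.N3=(alive,v0)
Op 9: gossip N2<->N3 -> N2.N0=(suspect,v2) N2.N1=(alive,v0) N2.N2=(alive,v0) N2.N3=(alive,v0) | N3.N0=(suspect,v2) N3.N1=(alive,v0) N3.N2=(alive,v0) N3.N3=(alive,v0)
Op 10: N2 marks N0=alive -> (alive,v3)
Op 11: gossip N2<->N3 -> N2.N0=(alive,v3) N2.N1=(alive,v0) N2.N2=(alive,v0) N2.N3=(alive,v0) | N3.N0=(alive,v3) N3.N1=(alive,v0) N3.N2=(alive,v0) N3.N3=(alive,v0)
Op 12: N2 marks N2=dead -> (dead,v1)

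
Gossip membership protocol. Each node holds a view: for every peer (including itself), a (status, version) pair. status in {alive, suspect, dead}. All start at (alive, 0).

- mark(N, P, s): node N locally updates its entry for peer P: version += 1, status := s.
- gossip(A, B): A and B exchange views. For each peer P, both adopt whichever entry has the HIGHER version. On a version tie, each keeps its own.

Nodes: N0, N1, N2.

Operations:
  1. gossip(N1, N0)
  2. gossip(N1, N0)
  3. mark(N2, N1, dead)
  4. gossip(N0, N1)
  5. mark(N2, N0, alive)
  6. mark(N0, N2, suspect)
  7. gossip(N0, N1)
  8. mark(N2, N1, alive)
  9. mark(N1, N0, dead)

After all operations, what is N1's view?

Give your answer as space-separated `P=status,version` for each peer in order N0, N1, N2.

Answer: N0=dead,1 N1=alive,0 N2=suspect,1

Derivation:
Op 1: gossip N1<->N0 -> N1.N0=(alive,v0) N1.N1=(alive,v0) N1.N2=(alive,v0) | N0.N0=(alive,v0) N0.N1=(alive,v0) N0.N2=(alive,v0)
Op 2: gossip N1<->N0 -> N1.N0=(alive,v0) N1.N1=(alive,v0) N1.N2=(alive,v0) | N0.N0=(alive,v0) N0.N1=(alive,v0) N0.N2=(alive,v0)
Op 3: N2 marks N1=dead -> (dead,v1)
Op 4: gossip N0<->N1 -> N0.N0=(alive,v0) N0.N1=(alive,v0) N0.N2=(alive,v0) | N1.N0=(alive,v0) N1.N1=(alive,v0) N1.N2=(alive,v0)
Op 5: N2 marks N0=alive -> (alive,v1)
Op 6: N0 marks N2=suspect -> (suspect,v1)
Op 7: gossip N0<->N1 -> N0.N0=(alive,v0) N0.N1=(alive,v0) N0.N2=(suspect,v1) | N1.N0=(alive,v0) N1.N1=(alive,v0) N1.N2=(suspect,v1)
Op 8: N2 marks N1=alive -> (alive,v2)
Op 9: N1 marks N0=dead -> (dead,v1)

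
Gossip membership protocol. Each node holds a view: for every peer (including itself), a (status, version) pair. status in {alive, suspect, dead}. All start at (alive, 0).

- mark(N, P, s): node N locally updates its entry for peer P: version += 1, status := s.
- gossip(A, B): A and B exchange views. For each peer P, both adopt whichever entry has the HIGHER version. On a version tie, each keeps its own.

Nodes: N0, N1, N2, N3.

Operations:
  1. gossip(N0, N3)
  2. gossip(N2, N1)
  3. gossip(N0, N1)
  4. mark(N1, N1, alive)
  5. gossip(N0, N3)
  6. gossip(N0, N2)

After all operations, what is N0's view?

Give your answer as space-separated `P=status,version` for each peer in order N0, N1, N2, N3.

Op 1: gossip N0<->N3 -> N0.N0=(alive,v0) N0.N1=(alive,v0) N0.N2=(alive,v0) N0.N3=(alive,v0) | N3.N0=(alive,v0) N3.N1=(alive,v0) N3.N2=(alive,v0) N3.N3=(alive,v0)
Op 2: gossip N2<->N1 -> N2.N0=(alive,v0) N2.N1=(alive,v0) N2.N2=(alive,v0) N2.N3=(alive,v0) | N1.N0=(alive,v0) N1.N1=(alive,v0) N1.N2=(alive,v0) N1.N3=(alive,v0)
Op 3: gossip N0<->N1 -> N0.N0=(alive,v0) N0.N1=(alive,v0) N0.N2=(alive,v0) N0.N3=(alive,v0) | N1.N0=(alive,v0) N1.N1=(alive,v0) N1.N2=(alive,v0) N1.N3=(alive,v0)
Op 4: N1 marks N1=alive -> (alive,v1)
Op 5: gossip N0<->N3 -> N0.N0=(alive,v0) N0.N1=(alive,v0) N0.N2=(alive,v0) N0.N3=(alive,v0) | N3.N0=(alive,v0) N3.N1=(alive,v0) N3.N2=(alive,v0) N3.N3=(alive,v0)
Op 6: gossip N0<->N2 -> N0.N0=(alive,v0) N0.N1=(alive,v0) N0.N2=(alive,v0) N0.N3=(alive,v0) | N2.N0=(alive,v0) N2.N1=(alive,v0) N2.N2=(alive,v0) N2.N3=(alive,v0)

Answer: N0=alive,0 N1=alive,0 N2=alive,0 N3=alive,0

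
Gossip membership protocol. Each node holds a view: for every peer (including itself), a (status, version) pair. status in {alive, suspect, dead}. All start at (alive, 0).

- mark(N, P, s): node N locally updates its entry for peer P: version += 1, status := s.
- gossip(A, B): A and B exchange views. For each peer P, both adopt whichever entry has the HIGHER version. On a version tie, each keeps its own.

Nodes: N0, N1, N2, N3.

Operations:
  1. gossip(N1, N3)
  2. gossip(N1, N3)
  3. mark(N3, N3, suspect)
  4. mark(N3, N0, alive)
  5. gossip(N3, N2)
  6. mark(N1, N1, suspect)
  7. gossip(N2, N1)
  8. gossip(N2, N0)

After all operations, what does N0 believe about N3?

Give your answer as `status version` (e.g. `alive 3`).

Answer: suspect 1

Derivation:
Op 1: gossip N1<->N3 -> N1.N0=(alive,v0) N1.N1=(alive,v0) N1.N2=(alive,v0) N1.N3=(alive,v0) | N3.N0=(alive,v0) N3.N1=(alive,v0) N3.N2=(alive,v0) N3.N3=(alive,v0)
Op 2: gossip N1<->N3 -> N1.N0=(alive,v0) N1.N1=(alive,v0) N1.N2=(alive,v0) N1.N3=(alive,v0) | N3.N0=(alive,v0) N3.N1=(alive,v0) N3.N2=(alive,v0) N3.N3=(alive,v0)
Op 3: N3 marks N3=suspect -> (suspect,v1)
Op 4: N3 marks N0=alive -> (alive,v1)
Op 5: gossip N3<->N2 -> N3.N0=(alive,v1) N3.N1=(alive,v0) N3.N2=(alive,v0) N3.N3=(suspect,v1) | N2.N0=(alive,v1) N2.N1=(alive,v0) N2.N2=(alive,v0) N2.N3=(suspect,v1)
Op 6: N1 marks N1=suspect -> (suspect,v1)
Op 7: gossip N2<->N1 -> N2.N0=(alive,v1) N2.N1=(suspect,v1) N2.N2=(alive,v0) N2.N3=(suspect,v1) | N1.N0=(alive,v1) N1.N1=(suspect,v1) N1.N2=(alive,v0) N1.N3=(suspect,v1)
Op 8: gossip N2<->N0 -> N2.N0=(alive,v1) N2.N1=(suspect,v1) N2.N2=(alive,v0) N2.N3=(suspect,v1) | N0.N0=(alive,v1) N0.N1=(suspect,v1) N0.N2=(alive,v0) N0.N3=(suspect,v1)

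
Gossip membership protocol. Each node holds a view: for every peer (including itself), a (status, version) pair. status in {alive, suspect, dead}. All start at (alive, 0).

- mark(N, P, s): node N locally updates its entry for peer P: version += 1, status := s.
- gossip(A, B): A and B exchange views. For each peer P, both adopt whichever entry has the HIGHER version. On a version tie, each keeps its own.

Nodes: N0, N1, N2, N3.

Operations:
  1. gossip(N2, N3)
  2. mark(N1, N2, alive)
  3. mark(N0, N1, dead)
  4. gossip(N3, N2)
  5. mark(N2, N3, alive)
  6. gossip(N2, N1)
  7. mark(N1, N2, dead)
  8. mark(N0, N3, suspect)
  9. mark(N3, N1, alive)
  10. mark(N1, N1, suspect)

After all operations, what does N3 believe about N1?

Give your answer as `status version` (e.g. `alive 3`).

Answer: alive 1

Derivation:
Op 1: gossip N2<->N3 -> N2.N0=(alive,v0) N2.N1=(alive,v0) N2.N2=(alive,v0) N2.N3=(alive,v0) | N3.N0=(alive,v0) N3.N1=(alive,v0) N3.N2=(alive,v0) N3.N3=(alive,v0)
Op 2: N1 marks N2=alive -> (alive,v1)
Op 3: N0 marks N1=dead -> (dead,v1)
Op 4: gossip N3<->N2 -> N3.N0=(alive,v0) N3.N1=(alive,v0) N3.N2=(alive,v0) N3.N3=(alive,v0) | N2.N0=(alive,v0) N2.N1=(alive,v0) N2.N2=(alive,v0) N2.N3=(alive,v0)
Op 5: N2 marks N3=alive -> (alive,v1)
Op 6: gossip N2<->N1 -> N2.N0=(alive,v0) N2.N1=(alive,v0) N2.N2=(alive,v1) N2.N3=(alive,v1) | N1.N0=(alive,v0) N1.N1=(alive,v0) N1.N2=(alive,v1) N1.N3=(alive,v1)
Op 7: N1 marks N2=dead -> (dead,v2)
Op 8: N0 marks N3=suspect -> (suspect,v1)
Op 9: N3 marks N1=alive -> (alive,v1)
Op 10: N1 marks N1=suspect -> (suspect,v1)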